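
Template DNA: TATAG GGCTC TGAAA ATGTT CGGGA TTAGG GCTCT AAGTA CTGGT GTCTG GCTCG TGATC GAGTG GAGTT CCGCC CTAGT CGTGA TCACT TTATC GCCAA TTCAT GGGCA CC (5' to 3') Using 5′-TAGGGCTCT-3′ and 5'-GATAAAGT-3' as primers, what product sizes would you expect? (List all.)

The forward primer TAGGGCTCT matches the top strand at positions 3–11, 27–35.
The reverse primer's reverse complement is ACTTTATC, matching at positions 88–95.
Each forward site pairs with the reverse site to give a product ending at position 95: sizes 93, 69 bp.

93 bp, 69 bp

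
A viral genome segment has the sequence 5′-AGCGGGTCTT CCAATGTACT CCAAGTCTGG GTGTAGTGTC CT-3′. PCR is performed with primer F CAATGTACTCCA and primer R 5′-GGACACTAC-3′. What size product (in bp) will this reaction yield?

Forward primer CAATGTACTCCA is found on the top strand at positions 12–23.
The reverse primer's reverse complement is GTAGTGTCC, which matches the template at positions 33–41.
Amplicon spans positions 12–41: 30 bp.

30 bp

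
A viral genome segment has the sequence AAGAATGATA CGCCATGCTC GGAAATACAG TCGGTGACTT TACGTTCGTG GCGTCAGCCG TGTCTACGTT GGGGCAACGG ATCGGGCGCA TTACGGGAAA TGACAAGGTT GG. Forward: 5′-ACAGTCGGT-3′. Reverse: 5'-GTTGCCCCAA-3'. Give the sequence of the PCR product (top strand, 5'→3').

5'-ACAGTCGGTGACTTTACGTTCGTGGCGTCAGCCGTGTCTACGTTGGGGCAAC-3'

Scanning the template, ACAGTCGGT occurs at positions 27–35; this primer anneals to the bottom strand there with its 3' end pointing downstream.
Reverse complement of the reverse primer: TTGGGGCAAC. This occurs on the top strand at positions 69–78.
The product is the template from position 27 through 78 (52 bp).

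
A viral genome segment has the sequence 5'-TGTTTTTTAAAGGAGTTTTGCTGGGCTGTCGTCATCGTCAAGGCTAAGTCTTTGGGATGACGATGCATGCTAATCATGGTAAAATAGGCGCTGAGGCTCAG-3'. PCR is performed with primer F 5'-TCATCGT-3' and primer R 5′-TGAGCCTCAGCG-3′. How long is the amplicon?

Forward primer TCATCGT is found on the top strand at positions 32–38.
Taking the reverse complement of TGAGCCTCAGCG gives CGCTGAGGCTCA, found at positions 89–100 on the template; the primer anneals here to the top strand with its 3' end pointing upstream.
The product runs from position 32 to position 100, so its length is 100 − 32 + 1 = 69 bp.

69 bp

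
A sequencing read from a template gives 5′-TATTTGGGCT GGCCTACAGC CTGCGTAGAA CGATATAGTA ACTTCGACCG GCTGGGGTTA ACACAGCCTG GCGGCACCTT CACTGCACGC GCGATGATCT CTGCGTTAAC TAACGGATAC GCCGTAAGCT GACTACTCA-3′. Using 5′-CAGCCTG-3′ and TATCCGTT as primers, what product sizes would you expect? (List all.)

103 bp, 56 bp

The forward primer CAGCCTG matches the top strand at positions 17–23, 64–70.
The reverse primer's reverse complement is AACGGATA, matching at positions 112–119.
Each forward site pairs with the reverse site to give a product ending at position 119: sizes 103, 56 bp.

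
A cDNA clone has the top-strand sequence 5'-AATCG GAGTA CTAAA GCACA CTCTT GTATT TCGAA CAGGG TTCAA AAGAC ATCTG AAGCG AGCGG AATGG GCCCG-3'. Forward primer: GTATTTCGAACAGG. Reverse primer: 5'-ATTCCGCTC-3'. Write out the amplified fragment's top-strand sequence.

The forward primer matches the template at positions 26–39.
Reverse complement of the reverse primer: GAGCGGAAT. This occurs on the top strand at positions 60–68.
The product is the template from position 26 through 68 (43 bp).

5'-GTATTTCGAACAGGGTTCAAAAGACATCTGAAGCGAGCGGAAT-3'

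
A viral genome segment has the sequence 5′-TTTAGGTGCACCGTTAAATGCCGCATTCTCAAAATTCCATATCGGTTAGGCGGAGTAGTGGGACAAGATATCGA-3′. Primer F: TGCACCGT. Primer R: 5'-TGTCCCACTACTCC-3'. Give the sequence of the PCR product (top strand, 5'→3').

5'-TGCACCGTTAAATGCCGCATTCTCAAAATTCCATATCGGTTAGGCGGAGTAGTGGGACA-3'

Scanning the template, TGCACCGT occurs at positions 7–14; this primer anneals to the bottom strand there with its 3' end pointing downstream.
Reverse complement of the reverse primer: GGAGTAGTGGGACA. This occurs on the top strand at positions 52–65.
The product is the template from position 7 through 65 (59 bp).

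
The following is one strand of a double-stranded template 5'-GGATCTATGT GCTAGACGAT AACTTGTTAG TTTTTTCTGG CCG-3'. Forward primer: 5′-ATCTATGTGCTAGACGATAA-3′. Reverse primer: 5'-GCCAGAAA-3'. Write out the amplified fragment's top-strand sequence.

Forward primer ATCTATGTGCTAGACGATAA is found on the top strand at positions 3–22.
Taking the reverse complement of GCCAGAAA gives TTTCTGGC, found at positions 34–41 on the template; the primer anneals here to the top strand with its 3' end pointing upstream.
The product is the template from position 3 through 41 (39 bp).

5'-ATCTATGTGCTAGACGATAACTTGTTAGTTTTTTCTGGC-3'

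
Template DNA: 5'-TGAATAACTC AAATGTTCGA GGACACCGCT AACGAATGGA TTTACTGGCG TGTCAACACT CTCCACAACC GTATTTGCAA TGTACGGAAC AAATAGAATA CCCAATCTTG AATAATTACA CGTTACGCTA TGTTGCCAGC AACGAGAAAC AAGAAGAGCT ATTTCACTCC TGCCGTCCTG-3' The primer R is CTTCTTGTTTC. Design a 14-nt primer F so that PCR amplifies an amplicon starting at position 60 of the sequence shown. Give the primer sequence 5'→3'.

The reverse primer's reverse complement GAAACAAGAAG matches the template at positions 146–156; the product starts at position 60.
The forward primer is identical to the top strand over positions 60–73: TCTCCACAACCGTA.

5'-TCTCCACAACCGTA-3'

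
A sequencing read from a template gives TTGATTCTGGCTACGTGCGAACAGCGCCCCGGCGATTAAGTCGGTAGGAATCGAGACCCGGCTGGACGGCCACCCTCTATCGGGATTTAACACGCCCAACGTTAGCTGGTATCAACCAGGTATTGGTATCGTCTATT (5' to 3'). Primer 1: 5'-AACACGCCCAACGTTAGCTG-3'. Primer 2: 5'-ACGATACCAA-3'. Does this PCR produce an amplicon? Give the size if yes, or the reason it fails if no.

Primer 1 (AACACGCCCAACGTTAGCTG) matches the top strand at positions 89–108; it acts as a forward primer.
Primer 2's reverse complement is TTGGTATCGT, matching the top strand at positions 123–132; it acts as a reverse primer.
The 3' ends face each other across positions 89–132, giving a 44 bp product.

Yes — a 44 bp product.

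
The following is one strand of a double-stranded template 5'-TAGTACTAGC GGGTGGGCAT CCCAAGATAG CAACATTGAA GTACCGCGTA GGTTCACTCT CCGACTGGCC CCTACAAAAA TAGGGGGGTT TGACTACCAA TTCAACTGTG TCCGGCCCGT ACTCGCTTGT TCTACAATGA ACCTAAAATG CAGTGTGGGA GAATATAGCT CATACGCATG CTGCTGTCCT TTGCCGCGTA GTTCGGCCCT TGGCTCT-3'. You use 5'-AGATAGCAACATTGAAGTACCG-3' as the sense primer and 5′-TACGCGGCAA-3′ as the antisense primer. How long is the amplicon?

Forward primer AGATAGCAACATTGAAGTACCG is found on the top strand at positions 25–46.
Reverse complement of the reverse primer: TTGCCGCGTA. This occurs on the top strand at positions 191–200.
Amplicon spans positions 25–200: 176 bp.

176 bp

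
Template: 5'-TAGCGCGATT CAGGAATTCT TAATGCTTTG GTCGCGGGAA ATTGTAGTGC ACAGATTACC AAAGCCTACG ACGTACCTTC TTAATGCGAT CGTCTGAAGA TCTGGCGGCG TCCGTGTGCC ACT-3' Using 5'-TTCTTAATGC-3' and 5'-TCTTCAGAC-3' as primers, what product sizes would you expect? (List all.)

The forward primer TTCTTAATGC matches the top strand at positions 17–26, 78–87.
The reverse primer's reverse complement is GTCTGAAGA, matching at positions 92–100.
Each forward site pairs with the reverse site to give a product ending at position 100: sizes 84, 23 bp.

84 bp, 23 bp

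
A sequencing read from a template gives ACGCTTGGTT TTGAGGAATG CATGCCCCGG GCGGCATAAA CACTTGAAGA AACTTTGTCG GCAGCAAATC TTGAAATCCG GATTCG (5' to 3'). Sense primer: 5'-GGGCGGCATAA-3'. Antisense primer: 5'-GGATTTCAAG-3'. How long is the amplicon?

51 bp

Scanning the template, GGGCGGCATAA occurs at positions 29–39; this primer anneals to the bottom strand there with its 3' end pointing downstream.
Taking the reverse complement of GGATTTCAAG gives CTTGAAATCC, found at positions 70–79 on the template; the primer anneals here to the top strand with its 3' end pointing upstream.
The product runs from position 29 to position 79, so its length is 79 − 29 + 1 = 51 bp.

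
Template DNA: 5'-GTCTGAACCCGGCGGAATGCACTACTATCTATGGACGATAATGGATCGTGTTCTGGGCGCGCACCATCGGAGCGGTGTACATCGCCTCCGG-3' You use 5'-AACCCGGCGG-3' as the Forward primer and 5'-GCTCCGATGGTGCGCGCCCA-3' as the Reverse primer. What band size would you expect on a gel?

68 bp

Forward primer AACCCGGCGG is found on the top strand at positions 6–15.
The reverse primer's reverse complement is TGGGCGCGCACCATCGGAGC, which matches the template at positions 54–73.
Amplicon spans positions 6–73: 68 bp.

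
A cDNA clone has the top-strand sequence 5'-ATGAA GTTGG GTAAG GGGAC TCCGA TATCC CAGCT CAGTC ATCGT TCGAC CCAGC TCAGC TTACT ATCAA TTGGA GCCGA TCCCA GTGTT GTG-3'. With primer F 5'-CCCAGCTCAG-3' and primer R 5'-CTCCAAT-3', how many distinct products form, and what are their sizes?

Two products: 48 bp, 27 bp

The forward primer CCCAGCTCAG matches the top strand at positions 29–38, 50–59.
The reverse primer's reverse complement is ATTGGAG, matching at positions 70–76.
Each forward site pairs with the reverse site to give a product ending at position 76: sizes 48, 27 bp.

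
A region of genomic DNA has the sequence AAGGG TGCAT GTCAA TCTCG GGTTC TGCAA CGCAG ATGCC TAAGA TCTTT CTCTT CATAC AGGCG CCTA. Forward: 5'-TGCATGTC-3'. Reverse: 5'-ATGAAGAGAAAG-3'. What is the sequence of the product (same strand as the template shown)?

The forward primer matches the template at positions 6–13.
Reverse complement of the reverse primer: CTTTCTCTTCAT. This occurs on the top strand at positions 47–58.
The product is the template from position 6 through 58 (53 bp).

5'-TGCATGTCAATCTCGGGTTCTGCAACGCAGATGCCTAAGATCTTTCTCTTCAT-3'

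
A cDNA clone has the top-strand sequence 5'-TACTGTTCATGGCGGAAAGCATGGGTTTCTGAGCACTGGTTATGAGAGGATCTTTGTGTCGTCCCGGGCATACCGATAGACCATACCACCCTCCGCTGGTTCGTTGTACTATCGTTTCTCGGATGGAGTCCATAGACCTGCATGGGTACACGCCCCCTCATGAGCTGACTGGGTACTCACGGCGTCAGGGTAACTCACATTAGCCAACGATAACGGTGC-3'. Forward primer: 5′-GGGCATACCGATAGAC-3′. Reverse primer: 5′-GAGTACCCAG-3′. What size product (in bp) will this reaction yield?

Scanning the template, GGGCATACCGATAGAC occurs at positions 66–81; this primer anneals to the bottom strand there with its 3' end pointing downstream.
Reverse complement of the reverse primer: CTGGGTACTC. This occurs on the top strand at positions 169–178.
The product runs from position 66 to position 178, so its length is 178 − 66 + 1 = 113 bp.

113 bp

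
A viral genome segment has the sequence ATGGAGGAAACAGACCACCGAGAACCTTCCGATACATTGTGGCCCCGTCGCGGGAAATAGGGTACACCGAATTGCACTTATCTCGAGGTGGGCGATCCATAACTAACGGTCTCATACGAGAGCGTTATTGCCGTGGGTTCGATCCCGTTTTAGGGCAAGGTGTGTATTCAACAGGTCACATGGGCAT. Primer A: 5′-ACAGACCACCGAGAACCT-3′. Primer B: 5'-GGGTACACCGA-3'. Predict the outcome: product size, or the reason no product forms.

Primer A (ACAGACCACCGAGAACCT) matches the top strand at positions 10–27 (3' end points downstream).
Primer B (GGGTACACCGA) also matches the top strand directly, at positions 60–70 — its reverse complement TCGGTGTACCC is not present.
Both primers anneal to the bottom strand with 3' ends pointing the same way, so neither can prime synthesis back toward the other.

No product — both primers anneal to the same strand and extend in the same direction.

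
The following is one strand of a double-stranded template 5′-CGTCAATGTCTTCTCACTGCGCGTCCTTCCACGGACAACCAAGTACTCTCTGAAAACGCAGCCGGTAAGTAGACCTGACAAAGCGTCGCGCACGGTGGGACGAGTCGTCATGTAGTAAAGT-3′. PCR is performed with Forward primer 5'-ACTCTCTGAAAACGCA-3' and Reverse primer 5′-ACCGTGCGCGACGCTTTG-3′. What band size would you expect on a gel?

Forward primer ACTCTCTGAAAACGCA is found on the top strand at positions 45–60.
The reverse primer's reverse complement is CAAAGCGTCGCGCACGGT, which matches the template at positions 79–96.
The product runs from position 45 to position 96, so its length is 96 − 45 + 1 = 52 bp.

52 bp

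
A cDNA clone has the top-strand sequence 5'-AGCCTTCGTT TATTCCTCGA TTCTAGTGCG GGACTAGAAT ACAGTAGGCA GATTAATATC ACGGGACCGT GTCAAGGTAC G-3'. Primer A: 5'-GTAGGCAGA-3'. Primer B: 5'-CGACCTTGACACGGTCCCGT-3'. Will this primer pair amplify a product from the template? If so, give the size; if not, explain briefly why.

Primer B (CGACCTTGACACGGTCCCGT) does not match the top strand, and its reverse complement ACGGGACCGTGTCAAGGTCG does not match either.
With no annealing site for primer B, no amplification occurs.

No product — primer B has no binding site in the template.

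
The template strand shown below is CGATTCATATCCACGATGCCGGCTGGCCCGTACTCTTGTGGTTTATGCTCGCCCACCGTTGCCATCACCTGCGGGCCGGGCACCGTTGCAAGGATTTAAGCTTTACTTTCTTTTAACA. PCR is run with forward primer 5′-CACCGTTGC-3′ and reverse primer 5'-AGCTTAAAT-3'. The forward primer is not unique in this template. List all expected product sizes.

49 bp, 22 bp

The forward primer CACCGTTGC matches the top strand at positions 54–62, 81–89.
The reverse primer's reverse complement is ATTTAAGCT, matching at positions 94–102.
Each forward site pairs with the reverse site to give a product ending at position 102: sizes 49, 22 bp.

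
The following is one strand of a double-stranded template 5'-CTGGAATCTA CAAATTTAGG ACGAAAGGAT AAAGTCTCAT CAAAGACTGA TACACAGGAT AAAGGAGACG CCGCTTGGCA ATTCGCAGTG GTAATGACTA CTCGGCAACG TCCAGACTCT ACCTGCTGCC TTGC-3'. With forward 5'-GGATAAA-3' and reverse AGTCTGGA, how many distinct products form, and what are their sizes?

The forward primer GGATAAA matches the top strand at positions 27–33, 57–63.
The reverse primer's reverse complement is TCCAGACT, matching at positions 111–118.
Each forward site pairs with the reverse site to give a product ending at position 118: sizes 92, 62 bp.

Two products: 92 bp, 62 bp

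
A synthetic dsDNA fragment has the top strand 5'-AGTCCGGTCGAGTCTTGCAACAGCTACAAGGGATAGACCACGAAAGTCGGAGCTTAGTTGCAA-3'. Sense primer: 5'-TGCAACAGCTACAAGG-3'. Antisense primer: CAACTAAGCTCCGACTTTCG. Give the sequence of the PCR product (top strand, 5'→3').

5'-TGCAACAGCTACAAGGGATAGACCACGAAAGTCGGAGCTTAGTTG-3'

Scanning the template, TGCAACAGCTACAAGG occurs at positions 16–31; this primer anneals to the bottom strand there with its 3' end pointing downstream.
Reverse complement of the reverse primer: CGAAAGTCGGAGCTTAGTTG. This occurs on the top strand at positions 41–60.
The product is the template from position 16 through 60 (45 bp).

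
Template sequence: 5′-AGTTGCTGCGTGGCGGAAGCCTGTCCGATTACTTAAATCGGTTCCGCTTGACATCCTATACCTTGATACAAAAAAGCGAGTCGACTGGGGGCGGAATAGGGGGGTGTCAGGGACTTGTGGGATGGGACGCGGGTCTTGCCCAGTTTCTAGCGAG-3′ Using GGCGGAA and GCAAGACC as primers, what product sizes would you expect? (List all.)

The forward primer GGCGGAA matches the top strand at positions 12–18, 90–96.
The reverse primer's reverse complement is GGTCTTGC, matching at positions 132–139.
Each forward site pairs with the reverse site to give a product ending at position 139: sizes 128, 50 bp.

128 bp, 50 bp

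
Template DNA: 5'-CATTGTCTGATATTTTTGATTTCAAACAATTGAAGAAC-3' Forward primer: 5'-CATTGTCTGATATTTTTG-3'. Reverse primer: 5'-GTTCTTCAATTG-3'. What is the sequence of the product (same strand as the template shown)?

Scanning the template, CATTGTCTGATATTTTTG occurs at positions 1–18; this primer anneals to the bottom strand there with its 3' end pointing downstream.
Reverse complement of the reverse primer: CAATTGAAGAAC. This occurs on the top strand at positions 27–38.
The product is the template from position 1 through 38 (38 bp).

5'-CATTGTCTGATATTTTTGATTTCAAACAATTGAAGAAC-3'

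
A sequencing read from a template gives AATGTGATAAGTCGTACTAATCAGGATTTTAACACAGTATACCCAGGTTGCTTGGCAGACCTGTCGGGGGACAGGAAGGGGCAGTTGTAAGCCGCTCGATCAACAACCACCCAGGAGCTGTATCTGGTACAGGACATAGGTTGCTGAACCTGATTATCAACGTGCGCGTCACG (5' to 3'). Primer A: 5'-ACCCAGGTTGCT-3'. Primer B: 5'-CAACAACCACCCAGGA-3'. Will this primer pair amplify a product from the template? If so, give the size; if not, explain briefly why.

Primer A (ACCCAGGTTGCT) matches the top strand at positions 41–52 (3' end points downstream).
Primer B (CAACAACCACCCAGGA) also matches the top strand directly, at positions 101–116 — its reverse complement TCCTGGGTGGTTGTTG is not present.
Both primers anneal to the bottom strand with 3' ends pointing the same way, so neither can prime synthesis back toward the other.

No product — both primers anneal to the same strand and extend in the same direction.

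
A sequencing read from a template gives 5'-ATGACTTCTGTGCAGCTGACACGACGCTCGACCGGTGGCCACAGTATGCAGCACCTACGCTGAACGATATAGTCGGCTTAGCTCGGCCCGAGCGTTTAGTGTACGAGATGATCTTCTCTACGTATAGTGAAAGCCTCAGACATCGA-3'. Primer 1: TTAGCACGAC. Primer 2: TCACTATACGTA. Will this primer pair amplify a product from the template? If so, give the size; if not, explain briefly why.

No product — primer 1 has no binding site in the template.

Primer 1 (TTAGCACGAC) does not match the top strand, and its reverse complement GTCGTGCTAA does not match either.
With no annealing site for primer 1, no amplification occurs.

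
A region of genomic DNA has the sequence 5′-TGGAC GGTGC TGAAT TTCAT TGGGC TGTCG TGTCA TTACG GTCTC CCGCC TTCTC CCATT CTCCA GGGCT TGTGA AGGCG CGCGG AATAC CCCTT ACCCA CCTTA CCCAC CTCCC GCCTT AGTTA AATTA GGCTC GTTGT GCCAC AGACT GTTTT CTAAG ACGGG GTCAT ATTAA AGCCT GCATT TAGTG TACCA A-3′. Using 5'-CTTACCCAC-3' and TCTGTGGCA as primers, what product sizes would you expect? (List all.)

The forward primer CTTACCCAC matches the top strand at positions 93–101, 102–110.
The reverse primer's reverse complement is TGCCACAGA, matching at positions 140–148.
Each forward site pairs with the reverse site to give a product ending at position 148: sizes 56, 47 bp.

56 bp, 47 bp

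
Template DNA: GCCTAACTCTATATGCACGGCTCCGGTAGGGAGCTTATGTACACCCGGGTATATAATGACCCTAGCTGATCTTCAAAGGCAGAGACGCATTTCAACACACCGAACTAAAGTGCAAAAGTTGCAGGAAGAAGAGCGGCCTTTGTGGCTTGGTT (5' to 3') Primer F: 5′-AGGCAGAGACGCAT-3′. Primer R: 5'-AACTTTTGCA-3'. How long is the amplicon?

44 bp

Scanning the template, AGGCAGAGACGCAT occurs at positions 77–90; this primer anneals to the bottom strand there with its 3' end pointing downstream.
The reverse primer's reverse complement is TGCAAAAGTT, which matches the template at positions 111–120.
The product runs from position 77 to position 120, so its length is 120 − 77 + 1 = 44 bp.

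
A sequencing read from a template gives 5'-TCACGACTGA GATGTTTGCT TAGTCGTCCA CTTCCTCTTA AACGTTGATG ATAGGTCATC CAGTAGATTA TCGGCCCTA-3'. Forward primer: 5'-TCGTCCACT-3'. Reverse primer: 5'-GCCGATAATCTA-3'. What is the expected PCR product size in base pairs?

52 bp

Forward primer TCGTCCACT is found on the top strand at positions 24–32.
The reverse primer's reverse complement is TAGATTATCGGC, which matches the template at positions 64–75.
Product length = (reverse-primer end) − (forward-primer start) + 1 = 75 − 24 + 1 = 52 bp.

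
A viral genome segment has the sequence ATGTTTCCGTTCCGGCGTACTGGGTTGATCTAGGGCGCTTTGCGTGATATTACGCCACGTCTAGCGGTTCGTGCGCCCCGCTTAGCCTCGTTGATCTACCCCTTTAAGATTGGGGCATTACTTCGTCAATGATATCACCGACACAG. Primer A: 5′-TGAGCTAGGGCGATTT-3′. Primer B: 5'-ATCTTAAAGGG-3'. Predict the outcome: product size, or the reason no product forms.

Primer A (TGAGCTAGGGCGATTT) does not match the top strand, and its reverse complement AAATCGCCCTAGCTCA does not match either.
With no annealing site for primer A, no amplification occurs.

No product — primer A has no binding site in the template.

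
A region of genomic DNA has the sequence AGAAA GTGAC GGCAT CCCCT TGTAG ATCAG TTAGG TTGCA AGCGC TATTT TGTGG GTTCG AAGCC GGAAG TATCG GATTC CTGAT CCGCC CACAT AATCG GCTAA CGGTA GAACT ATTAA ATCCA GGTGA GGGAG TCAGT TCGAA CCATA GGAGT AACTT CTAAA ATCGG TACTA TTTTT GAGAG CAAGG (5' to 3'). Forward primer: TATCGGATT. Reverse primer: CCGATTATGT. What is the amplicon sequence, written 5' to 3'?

The forward primer matches the template at positions 71–79.
The reverse primer's reverse complement is ACATAATCGG, which matches the template at positions 92–101.
The product is the template from position 71 through 101 (31 bp).

5'-TATCGGATTCCTGATCCGCCCACATAATCGG-3'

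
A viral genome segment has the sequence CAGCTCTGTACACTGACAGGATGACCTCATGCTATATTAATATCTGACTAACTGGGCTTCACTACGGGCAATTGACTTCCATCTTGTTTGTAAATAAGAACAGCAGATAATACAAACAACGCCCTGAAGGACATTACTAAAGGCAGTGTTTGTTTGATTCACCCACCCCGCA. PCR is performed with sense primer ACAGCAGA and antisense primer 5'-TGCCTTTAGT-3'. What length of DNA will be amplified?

The forward primer matches the template at positions 100–107.
The reverse primer's reverse complement is ACTAAAGGCA, which matches the template at positions 136–145.
Amplicon spans positions 100–145: 46 bp.

46 bp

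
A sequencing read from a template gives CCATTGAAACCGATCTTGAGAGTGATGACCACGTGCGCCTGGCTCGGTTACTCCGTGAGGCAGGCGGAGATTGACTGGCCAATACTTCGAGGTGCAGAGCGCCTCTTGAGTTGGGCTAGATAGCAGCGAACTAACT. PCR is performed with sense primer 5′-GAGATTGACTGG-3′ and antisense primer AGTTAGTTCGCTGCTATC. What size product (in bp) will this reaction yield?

Forward primer GAGATTGACTGG is found on the top strand at positions 67–78.
The reverse primer's reverse complement is GATAGCAGCGAACTAACT, which matches the template at positions 119–136.
The product runs from position 67 to position 136, so its length is 136 − 67 + 1 = 70 bp.

70 bp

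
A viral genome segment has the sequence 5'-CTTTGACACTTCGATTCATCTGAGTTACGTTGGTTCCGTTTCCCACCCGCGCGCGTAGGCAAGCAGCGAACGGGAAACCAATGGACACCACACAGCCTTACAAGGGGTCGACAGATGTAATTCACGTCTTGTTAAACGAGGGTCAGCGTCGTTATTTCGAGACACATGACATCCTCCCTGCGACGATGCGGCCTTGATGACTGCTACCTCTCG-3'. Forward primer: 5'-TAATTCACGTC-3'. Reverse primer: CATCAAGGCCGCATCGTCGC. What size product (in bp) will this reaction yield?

Scanning the template, TAATTCACGTC occurs at positions 118–128; this primer anneals to the bottom strand there with its 3' end pointing downstream.
Taking the reverse complement of CATCAAGGCCGCATCGTCGC gives GCGACGATGCGGCCTTGATG, found at positions 180–199 on the template; the primer anneals here to the top strand with its 3' end pointing upstream.
The product runs from position 118 to position 199, so its length is 199 − 118 + 1 = 82 bp.

82 bp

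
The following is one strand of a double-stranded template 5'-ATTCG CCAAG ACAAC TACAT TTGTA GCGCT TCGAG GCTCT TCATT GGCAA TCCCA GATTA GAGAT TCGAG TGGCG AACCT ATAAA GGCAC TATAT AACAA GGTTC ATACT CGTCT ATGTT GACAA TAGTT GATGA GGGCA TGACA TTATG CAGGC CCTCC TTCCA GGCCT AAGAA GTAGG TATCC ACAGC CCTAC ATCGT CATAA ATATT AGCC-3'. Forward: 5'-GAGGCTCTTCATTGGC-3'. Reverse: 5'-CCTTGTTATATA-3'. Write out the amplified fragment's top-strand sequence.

5'-GAGGCTCTTCATTGGCAATCCCAGATTAGAGATTCGAGTGGCGAACCTATAAAGGCACTATATAACAAGG-3'

Forward primer GAGGCTCTTCATTGGC is found on the top strand at positions 33–48.
Reverse complement of the reverse primer: TATATAACAAGG. This occurs on the top strand at positions 91–102.
The product is the template from position 33 through 102 (70 bp).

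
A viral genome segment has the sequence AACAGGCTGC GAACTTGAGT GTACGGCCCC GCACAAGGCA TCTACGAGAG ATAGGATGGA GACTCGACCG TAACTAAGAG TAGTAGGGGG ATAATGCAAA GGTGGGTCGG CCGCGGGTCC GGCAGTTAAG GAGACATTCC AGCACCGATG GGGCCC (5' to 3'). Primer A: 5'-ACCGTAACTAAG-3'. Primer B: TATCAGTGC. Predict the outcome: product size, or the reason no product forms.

Primer B (TATCAGTGC) does not match the top strand, and its reverse complement GCACTGATA does not match either.
With no annealing site for primer B, no amplification occurs.

No product — primer B has no binding site in the template.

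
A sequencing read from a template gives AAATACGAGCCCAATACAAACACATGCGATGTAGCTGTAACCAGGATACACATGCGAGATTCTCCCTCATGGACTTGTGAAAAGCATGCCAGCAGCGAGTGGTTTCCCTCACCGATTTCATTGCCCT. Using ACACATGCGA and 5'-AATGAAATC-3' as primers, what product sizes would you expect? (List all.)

103 bp, 75 bp

The forward primer ACACATGCGA matches the top strand at positions 20–29, 48–57.
The reverse primer's reverse complement is GATTTCATT, matching at positions 114–122.
Each forward site pairs with the reverse site to give a product ending at position 122: sizes 103, 75 bp.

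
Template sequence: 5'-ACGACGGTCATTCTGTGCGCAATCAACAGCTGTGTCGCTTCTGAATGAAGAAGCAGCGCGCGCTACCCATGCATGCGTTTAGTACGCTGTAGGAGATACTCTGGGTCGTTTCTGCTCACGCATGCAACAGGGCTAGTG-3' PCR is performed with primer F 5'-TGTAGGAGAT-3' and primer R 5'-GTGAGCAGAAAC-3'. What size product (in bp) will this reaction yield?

32 bp

Forward primer TGTAGGAGAT is found on the top strand at positions 88–97.
The reverse primer's reverse complement is GTTTCTGCTCAC, which matches the template at positions 108–119.
Product length = (reverse-primer end) − (forward-primer start) + 1 = 119 − 88 + 1 = 32 bp.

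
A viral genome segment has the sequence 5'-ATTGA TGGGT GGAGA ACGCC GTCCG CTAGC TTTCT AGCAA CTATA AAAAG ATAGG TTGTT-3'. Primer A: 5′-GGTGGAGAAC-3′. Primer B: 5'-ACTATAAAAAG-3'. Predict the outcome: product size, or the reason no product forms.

Primer A (GGTGGAGAAC) matches the top strand at positions 8–17 (3' end points downstream).
Primer B (ACTATAAAAAG) also matches the top strand directly, at positions 40–50 — its reverse complement CTTTTTATAGT is not present.
Both primers anneal to the bottom strand with 3' ends pointing the same way, so neither can prime synthesis back toward the other.

No product — both primers anneal to the same strand and extend in the same direction.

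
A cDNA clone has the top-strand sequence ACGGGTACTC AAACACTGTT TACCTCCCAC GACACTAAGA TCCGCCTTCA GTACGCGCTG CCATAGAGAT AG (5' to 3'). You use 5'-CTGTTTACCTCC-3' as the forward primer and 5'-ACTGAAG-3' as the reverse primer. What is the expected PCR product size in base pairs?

37 bp

Forward primer CTGTTTACCTCC is found on the top strand at positions 16–27.
Reverse complement of the reverse primer: CTTCAGT. This occurs on the top strand at positions 46–52.
The product runs from position 16 to position 52, so its length is 52 − 16 + 1 = 37 bp.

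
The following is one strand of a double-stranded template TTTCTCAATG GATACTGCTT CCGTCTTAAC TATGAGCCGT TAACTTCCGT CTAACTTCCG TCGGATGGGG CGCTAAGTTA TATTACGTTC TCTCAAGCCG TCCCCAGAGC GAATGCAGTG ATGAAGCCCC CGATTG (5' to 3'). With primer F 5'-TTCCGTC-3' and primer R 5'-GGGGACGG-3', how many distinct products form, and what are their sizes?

Three products: 87 bp, 61 bp, 50 bp

The forward primer TTCCGTC matches the top strand at positions 19–25, 45–51, 56–62.
The reverse primer's reverse complement is CCGTCCCC, matching at positions 98–105.
Each forward site pairs with the reverse site to give a product ending at position 105: sizes 87, 61, 50 bp.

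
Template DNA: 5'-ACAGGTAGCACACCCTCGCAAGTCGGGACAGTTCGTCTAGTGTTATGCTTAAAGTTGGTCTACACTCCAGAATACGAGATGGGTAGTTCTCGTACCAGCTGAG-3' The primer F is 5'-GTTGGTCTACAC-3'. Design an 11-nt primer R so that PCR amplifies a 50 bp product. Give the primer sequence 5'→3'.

The forward primer binds at positions 54–65, so a 50 bp product ends at position 54 + 50 − 1 = 103.
The reverse primer anneals to the top strand over positions 93–103, i.e. to TACCAGCTGAG.
Its sequence written 5'→3' is the reverse complement: CTCAGCTGGTA.

5'-CTCAGCTGGTA-3'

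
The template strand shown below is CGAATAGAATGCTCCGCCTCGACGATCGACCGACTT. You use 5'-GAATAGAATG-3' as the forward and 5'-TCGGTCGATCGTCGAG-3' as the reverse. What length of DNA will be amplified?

Scanning the template, GAATAGAATG occurs at positions 2–11; this primer anneals to the bottom strand there with its 3' end pointing downstream.
Reverse complement of the reverse primer: CTCGACGATCGACCGA. This occurs on the top strand at positions 18–33.
The product runs from position 2 to position 33, so its length is 33 − 2 + 1 = 32 bp.

32 bp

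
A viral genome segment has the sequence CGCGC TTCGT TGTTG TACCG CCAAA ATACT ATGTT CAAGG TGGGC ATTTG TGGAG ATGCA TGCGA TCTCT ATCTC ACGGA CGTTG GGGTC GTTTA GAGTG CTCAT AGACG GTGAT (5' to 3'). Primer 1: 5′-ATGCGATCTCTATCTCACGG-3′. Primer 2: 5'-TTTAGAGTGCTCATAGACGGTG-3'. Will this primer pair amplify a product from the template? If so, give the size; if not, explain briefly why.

Primer 1 (ATGCGATCTCTATCTCACGG) matches the top strand at positions 60–79 (3' end points downstream).
Primer 2 (TTTAGAGTGCTCATAGACGGTG) also matches the top strand directly, at positions 92–113 — its reverse complement CACCGTCTATGAGCACTCTAAA is not present.
Both primers anneal to the bottom strand with 3' ends pointing the same way, so neither can prime synthesis back toward the other.

No product — both primers anneal to the same strand and extend in the same direction.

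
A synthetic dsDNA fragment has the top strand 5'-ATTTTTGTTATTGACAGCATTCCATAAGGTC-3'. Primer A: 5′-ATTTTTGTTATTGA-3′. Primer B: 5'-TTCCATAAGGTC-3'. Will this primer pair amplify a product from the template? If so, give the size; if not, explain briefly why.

Primer A (ATTTTTGTTATTGA) matches the top strand at positions 1–14 (3' end points downstream).
Primer B (TTCCATAAGGTC) also matches the top strand directly, at positions 20–31 — its reverse complement GACCTTATGGAA is not present.
Both primers anneal to the bottom strand with 3' ends pointing the same way, so neither can prime synthesis back toward the other.

No product — both primers anneal to the same strand and extend in the same direction.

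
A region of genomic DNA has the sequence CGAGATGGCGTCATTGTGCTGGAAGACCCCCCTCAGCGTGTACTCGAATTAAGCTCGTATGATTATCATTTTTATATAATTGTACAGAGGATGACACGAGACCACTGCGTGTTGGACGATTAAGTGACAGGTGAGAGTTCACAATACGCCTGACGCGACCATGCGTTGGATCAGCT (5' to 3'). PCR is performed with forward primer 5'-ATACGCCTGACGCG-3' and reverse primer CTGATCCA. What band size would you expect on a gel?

31 bp

Scanning the template, ATACGCCTGACGCG occurs at positions 144–157; this primer anneals to the bottom strand there with its 3' end pointing downstream.
Taking the reverse complement of CTGATCCA gives TGGATCAG, found at positions 167–174 on the template; the primer anneals here to the top strand with its 3' end pointing upstream.
The product runs from position 144 to position 174, so its length is 174 − 144 + 1 = 31 bp.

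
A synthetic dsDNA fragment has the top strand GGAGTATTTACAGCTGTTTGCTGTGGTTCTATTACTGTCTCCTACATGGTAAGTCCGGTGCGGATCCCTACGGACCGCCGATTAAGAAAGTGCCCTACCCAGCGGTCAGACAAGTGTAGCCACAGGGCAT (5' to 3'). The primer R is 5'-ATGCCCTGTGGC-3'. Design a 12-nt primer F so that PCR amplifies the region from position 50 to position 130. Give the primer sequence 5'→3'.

The reverse primer's reverse complement GCCACAGGGCAT matches the template at positions 119–130; the product starts at position 50.
The forward primer is identical to the top strand over positions 50–61: TAAGTCCGGTGC.

5'-TAAGTCCGGTGC-3'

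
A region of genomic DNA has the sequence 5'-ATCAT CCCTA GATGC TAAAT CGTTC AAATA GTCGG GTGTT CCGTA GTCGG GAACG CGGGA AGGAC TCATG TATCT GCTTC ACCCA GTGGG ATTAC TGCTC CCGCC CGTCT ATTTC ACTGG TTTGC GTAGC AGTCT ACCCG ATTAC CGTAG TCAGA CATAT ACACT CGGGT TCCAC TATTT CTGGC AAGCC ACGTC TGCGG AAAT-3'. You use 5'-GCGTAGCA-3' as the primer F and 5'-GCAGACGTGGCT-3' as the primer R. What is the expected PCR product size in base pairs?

75 bp

Scanning the template, GCGTAGCA occurs at positions 124–131; this primer anneals to the bottom strand there with its 3' end pointing downstream.
Reverse complement of the reverse primer: AGCCACGTCTGC. This occurs on the top strand at positions 187–198.
Amplicon spans positions 124–198: 75 bp.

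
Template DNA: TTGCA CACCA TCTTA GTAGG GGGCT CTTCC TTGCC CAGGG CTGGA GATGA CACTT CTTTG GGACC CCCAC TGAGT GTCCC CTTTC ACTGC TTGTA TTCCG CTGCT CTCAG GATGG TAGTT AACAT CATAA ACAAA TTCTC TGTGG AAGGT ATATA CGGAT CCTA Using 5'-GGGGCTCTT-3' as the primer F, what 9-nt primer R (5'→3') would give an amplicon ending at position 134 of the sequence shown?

The forward primer binds at positions 20–28; the product's 3' end on the top strand is position 134.
The reverse primer anneals to the top strand over positions 126–134, i.e. to CATAAACAA.
Its sequence written 5'→3' is the reverse complement: TTGTTTATG.

5'-TTGTTTATG-3'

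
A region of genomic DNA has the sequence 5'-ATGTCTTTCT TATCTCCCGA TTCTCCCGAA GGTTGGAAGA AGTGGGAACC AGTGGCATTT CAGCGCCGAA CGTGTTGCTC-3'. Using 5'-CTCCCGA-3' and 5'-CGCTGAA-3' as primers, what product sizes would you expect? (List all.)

The forward primer CTCCCGA matches the top strand at positions 14–20, 23–29.
The reverse primer's reverse complement is TTCAGCG, matching at positions 59–65.
Each forward site pairs with the reverse site to give a product ending at position 65: sizes 52, 43 bp.

52 bp, 43 bp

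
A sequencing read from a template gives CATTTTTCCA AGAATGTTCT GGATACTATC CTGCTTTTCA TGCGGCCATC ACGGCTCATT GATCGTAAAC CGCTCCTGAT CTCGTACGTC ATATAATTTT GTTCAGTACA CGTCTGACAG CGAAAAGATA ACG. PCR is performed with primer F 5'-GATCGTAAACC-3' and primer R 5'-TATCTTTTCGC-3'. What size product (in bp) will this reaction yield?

70 bp

Forward primer GATCGTAAACC is found on the top strand at positions 61–71.
Reverse complement of the reverse primer: GCGAAAAGATA. This occurs on the top strand at positions 120–130.
Product length = (reverse-primer end) − (forward-primer start) + 1 = 130 − 61 + 1 = 70 bp.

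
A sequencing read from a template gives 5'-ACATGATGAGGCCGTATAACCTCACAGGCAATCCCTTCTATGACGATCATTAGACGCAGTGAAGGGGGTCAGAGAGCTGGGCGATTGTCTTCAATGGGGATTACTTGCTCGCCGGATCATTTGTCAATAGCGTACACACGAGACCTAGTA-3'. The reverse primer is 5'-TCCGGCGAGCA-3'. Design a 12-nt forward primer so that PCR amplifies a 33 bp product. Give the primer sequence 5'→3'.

5'-ATTGTCTTCAAT-3'

The reverse primer's reverse complement TGCTCGCCGGA matches the template at positions 106–116, so the product ends at position 116.
A 33 bp product then starts at position 116 − 33 + 1 = 84.
The forward primer is identical to the top strand there: ATTGTCTTCAAT.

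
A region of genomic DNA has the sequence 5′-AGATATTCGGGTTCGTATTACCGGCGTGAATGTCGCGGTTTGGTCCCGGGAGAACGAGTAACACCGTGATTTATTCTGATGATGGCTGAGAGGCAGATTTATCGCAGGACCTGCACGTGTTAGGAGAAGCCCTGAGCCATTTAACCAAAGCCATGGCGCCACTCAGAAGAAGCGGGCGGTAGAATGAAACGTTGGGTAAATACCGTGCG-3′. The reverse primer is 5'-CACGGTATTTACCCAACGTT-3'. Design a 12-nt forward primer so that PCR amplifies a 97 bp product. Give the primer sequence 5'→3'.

The reverse primer's reverse complement AACGTTGGGTAAATACCGTG matches the template at positions 188–207, so the product ends at position 207.
A 97 bp product then starts at position 207 − 97 + 1 = 111.
The forward primer is identical to the top strand there: CTGCACGTGTTA.

5'-CTGCACGTGTTA-3'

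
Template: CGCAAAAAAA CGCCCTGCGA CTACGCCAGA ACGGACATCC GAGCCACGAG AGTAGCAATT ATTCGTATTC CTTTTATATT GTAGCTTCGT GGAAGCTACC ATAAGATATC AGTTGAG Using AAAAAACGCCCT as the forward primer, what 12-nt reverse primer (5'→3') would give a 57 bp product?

The forward primer binds at positions 5–16, so a 57 bp product ends at position 5 + 57 − 1 = 61.
The reverse primer anneals to the top strand over positions 50–61, i.e. to GAGTAGCAATTA.
Its sequence written 5'→3' is the reverse complement: TAATTGCTACTC.

5'-TAATTGCTACTC-3'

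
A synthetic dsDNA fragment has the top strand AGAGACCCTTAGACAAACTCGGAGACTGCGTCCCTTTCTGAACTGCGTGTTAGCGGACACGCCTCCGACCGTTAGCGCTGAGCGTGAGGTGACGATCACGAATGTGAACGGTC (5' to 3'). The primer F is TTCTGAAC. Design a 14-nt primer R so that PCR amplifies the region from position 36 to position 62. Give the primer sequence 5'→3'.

The product's 3' end on the top strand is position 62.
The reverse primer anneals to the top strand over positions 49–62, i.e. to GTTAGCGGACACGC.
Its sequence written 5'→3' is the reverse complement: GCGTGTCCGCTAAC.

5'-GCGTGTCCGCTAAC-3'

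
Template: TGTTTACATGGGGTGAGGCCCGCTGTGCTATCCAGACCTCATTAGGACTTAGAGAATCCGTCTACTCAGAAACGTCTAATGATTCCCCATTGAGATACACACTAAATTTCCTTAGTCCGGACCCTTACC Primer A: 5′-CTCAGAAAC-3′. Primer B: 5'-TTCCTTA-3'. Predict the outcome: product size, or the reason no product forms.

No product — both primers anneal to the same strand and extend in the same direction.

Primer A (CTCAGAAAC) matches the top strand at positions 65–73 (3' end points downstream).
Primer B (TTCCTTA) also matches the top strand directly, at positions 108–114 — its reverse complement TAAGGAA is not present.
Both primers anneal to the bottom strand with 3' ends pointing the same way, so neither can prime synthesis back toward the other.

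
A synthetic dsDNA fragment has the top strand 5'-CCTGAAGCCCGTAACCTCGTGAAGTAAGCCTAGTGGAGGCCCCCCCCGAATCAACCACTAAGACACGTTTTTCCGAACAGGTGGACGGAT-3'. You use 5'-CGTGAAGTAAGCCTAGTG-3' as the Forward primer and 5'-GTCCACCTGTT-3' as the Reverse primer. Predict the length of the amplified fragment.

The forward primer matches the template at positions 18–35.
The reverse primer's reverse complement is AACAGGTGGAC, which matches the template at positions 76–86.
The product runs from position 18 to position 86, so its length is 86 − 18 + 1 = 69 bp.

69 bp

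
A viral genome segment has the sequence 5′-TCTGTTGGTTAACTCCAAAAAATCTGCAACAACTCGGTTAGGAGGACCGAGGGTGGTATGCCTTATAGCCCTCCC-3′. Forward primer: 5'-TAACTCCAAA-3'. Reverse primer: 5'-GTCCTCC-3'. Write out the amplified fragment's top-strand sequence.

The forward primer matches the template at positions 10–19.
Reverse complement of the reverse primer: GGAGGAC. This occurs on the top strand at positions 41–47.
The product is the template from position 10 through 47 (38 bp).

5'-TAACTCCAAAAAATCTGCAACAACTCGGTTAGGAGGAC-3'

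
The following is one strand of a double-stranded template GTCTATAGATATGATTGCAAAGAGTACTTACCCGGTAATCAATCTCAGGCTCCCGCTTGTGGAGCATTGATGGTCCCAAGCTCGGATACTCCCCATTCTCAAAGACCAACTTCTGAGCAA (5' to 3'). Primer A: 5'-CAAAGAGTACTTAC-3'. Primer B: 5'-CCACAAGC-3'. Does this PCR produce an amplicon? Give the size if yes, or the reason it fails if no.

Yes — a 45 bp product.

Primer A (CAAAGAGTACTTAC) matches the top strand at positions 18–31; it acts as a forward primer.
Primer B's reverse complement is GCTTGTGG, matching the top strand at positions 55–62; it acts as a reverse primer.
The 3' ends face each other across positions 18–62, giving a 45 bp product.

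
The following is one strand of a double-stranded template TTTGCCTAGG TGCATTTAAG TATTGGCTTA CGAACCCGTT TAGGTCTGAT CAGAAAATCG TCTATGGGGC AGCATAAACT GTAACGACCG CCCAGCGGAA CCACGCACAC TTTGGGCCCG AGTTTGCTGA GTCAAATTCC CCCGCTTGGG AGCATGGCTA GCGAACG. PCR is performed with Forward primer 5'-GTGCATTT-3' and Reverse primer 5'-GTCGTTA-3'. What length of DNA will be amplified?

79 bp

Scanning the template, GTGCATTT occurs at positions 10–17; this primer anneals to the bottom strand there with its 3' end pointing downstream.
The reverse primer's reverse complement is TAACGAC, which matches the template at positions 82–88.
Amplicon spans positions 10–88: 79 bp.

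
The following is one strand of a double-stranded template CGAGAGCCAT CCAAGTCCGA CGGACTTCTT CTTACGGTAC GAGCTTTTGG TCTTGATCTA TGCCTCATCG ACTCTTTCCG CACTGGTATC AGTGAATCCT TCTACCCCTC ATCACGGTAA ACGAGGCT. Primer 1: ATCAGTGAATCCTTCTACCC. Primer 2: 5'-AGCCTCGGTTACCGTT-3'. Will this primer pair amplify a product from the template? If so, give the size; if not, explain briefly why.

Primer 2 (AGCCTCGGTTACCGTT) does not match the top strand, and its reverse complement AACGGTAACCGAGGCT does not match either.
With no annealing site for primer 2, no amplification occurs.

No product — primer 2 has no binding site in the template.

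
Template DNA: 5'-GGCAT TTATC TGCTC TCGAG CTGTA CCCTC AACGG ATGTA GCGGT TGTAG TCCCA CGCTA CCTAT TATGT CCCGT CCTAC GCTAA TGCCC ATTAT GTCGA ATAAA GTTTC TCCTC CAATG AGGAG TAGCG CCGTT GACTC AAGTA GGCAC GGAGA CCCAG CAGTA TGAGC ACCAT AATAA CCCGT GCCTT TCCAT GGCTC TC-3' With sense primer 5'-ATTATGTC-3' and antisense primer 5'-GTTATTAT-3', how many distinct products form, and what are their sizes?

Two products: 118 bp, 91 bp

The forward primer ATTATGTC matches the top strand at positions 64–71, 91–98.
The reverse primer's reverse complement is ATAATAAC, matching at positions 174–181.
Each forward site pairs with the reverse site to give a product ending at position 181: sizes 118, 91 bp.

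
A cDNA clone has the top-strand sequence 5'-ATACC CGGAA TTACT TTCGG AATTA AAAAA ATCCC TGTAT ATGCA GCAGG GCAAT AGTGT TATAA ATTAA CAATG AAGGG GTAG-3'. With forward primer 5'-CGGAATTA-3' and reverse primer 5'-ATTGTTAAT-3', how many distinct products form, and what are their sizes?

Two products: 69 bp, 57 bp

The forward primer CGGAATTA matches the top strand at positions 6–13, 18–25.
The reverse primer's reverse complement is ATTAACAAT, matching at positions 66–74.
Each forward site pairs with the reverse site to give a product ending at position 74: sizes 69, 57 bp.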